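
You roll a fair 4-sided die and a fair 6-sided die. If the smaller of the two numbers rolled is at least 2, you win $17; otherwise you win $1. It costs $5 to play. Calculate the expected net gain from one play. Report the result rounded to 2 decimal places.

$6.00

E[payout] = (3/8)·1 + (5/8)·17 = 11
Expected profit = 11 − 5 = 6 ≈ $6.00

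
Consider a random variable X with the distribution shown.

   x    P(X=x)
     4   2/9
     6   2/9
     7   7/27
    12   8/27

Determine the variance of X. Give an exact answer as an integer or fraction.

E[X] = (2/9)·4 + (2/9)·6 + (7/27)·7 + (8/27)·12 = 205/27
E[X²] = (2/9)·16 + (2/9)·36 + (7/27)·49 + (8/27)·144 = 1807/27
Var(X) = 1807/27 − (205/27)² = 6764/729

6764/729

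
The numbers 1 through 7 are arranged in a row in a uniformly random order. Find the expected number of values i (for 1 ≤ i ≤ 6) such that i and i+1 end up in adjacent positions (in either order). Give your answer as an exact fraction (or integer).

12/7

For each i ∈ {1,…,6}, let Xᵢ = 1 if i and i+1 are adjacent. P(Xᵢ=1) = 2·(7−1)!/7! = 2/7.
By linearity, E[ΣXᵢ] = (6)·(2/7) = 12/7.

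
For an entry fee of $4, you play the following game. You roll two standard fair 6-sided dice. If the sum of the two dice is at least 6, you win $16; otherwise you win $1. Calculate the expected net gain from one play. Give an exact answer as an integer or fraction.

E[payout] = (5/18)·1 + (13/18)·16 = 71/6
Expected profit = 71/6 − 4 = 47/6

47/6 dollars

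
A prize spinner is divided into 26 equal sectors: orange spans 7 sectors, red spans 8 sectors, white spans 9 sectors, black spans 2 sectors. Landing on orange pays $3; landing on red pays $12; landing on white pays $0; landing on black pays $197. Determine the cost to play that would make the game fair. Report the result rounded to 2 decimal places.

E[payout] = (7/26)·3 + (8/26)·12 + (9/26)·0 + (2/26)·197 = 511/26
Fair fee = E[payout] = 511/26 ≈ $19.65

$19.65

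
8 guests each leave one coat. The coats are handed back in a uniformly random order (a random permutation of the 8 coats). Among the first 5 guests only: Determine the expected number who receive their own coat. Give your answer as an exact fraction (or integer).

Let Xᵢ = 1 if person i gets their own coat. For each i, P(Xᵢ=1) = 1/8.
By linearity of expectation, E[X₁+…+X_5] = 5·(1/8) = 5/8.

5/8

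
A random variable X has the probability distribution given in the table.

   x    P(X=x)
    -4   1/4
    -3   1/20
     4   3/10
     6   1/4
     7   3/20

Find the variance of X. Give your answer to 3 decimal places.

E[X] = (1/4)·(-4) + (1/20)·(-3) + (3/10)·4 + (1/4)·6 + (3/20)·7 = 13/5
E[X²] = (1/4)·16 + (1/20)·9 + (3/10)·16 + (1/4)·36 + (3/20)·49 = 128/5
Var(X) = 128/5 − (13/5)² = 471/25 ≈ 18.840

18.840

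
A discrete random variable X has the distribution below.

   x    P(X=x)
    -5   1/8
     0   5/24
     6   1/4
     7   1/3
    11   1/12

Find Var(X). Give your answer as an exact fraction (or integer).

E[X] = (1/8)·(-5) + (5/24)·0 + (1/4)·6 + (1/3)·7 + (1/12)·11 = 33/8
E[X²] = (1/8)·25 + (5/24)·0 + (1/4)·36 + (1/3)·49 + (1/12)·121 = 925/24
Var(X) = 925/24 − (33/8)² = 4133/192

4133/192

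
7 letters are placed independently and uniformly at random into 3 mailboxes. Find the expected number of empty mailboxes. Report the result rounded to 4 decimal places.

0.1756

Let Xⱼ=1 if mailbox j is empty. P(Xⱼ=1) = ((3-1)/3)^7 = 128/2187.
By linearity, E[#empty] = 3·128/2187 = 128/729.
≈ 0.1756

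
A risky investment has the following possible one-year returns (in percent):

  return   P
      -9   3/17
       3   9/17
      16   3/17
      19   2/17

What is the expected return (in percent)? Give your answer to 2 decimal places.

5.06

E[X] = (3/17)·(-9) + (9/17)·3 + (3/17)·16 + (2/17)·19
     = 86/17 ≈ 5.06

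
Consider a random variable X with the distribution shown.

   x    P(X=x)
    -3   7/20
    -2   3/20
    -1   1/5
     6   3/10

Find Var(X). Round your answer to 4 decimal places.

E[X] = (7/20)·(-3) + (3/20)·(-2) + (1/5)·(-1) + (3/10)·6 = 1/4
E[X²] = (7/20)·9 + (3/20)·4 + (1/5)·1 + (3/10)·36 = 59/4
Var(X) = 59/4 − (1/4)² = 235/16 ≈ 14.6875

14.6875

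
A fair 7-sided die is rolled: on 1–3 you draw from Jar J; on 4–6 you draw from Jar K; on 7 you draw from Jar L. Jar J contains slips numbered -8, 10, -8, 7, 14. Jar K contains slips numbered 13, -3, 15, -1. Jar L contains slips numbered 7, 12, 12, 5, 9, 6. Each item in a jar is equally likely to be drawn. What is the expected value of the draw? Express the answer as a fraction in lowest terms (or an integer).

E[X | Jar J] = (-8 + 10 − 8 + 7 + 14)/5 = 3
E[X | Jar K] = (13 − 3 + 15 − 1)/4 = 6
E[X | Jar L] = (7 + 12 + 12 + 5 + 9 + 6)/6 = 17/2
E[X] = (3/7)·3 + (3/7)·6 + (1/7)·17/2 = 71/14

71/14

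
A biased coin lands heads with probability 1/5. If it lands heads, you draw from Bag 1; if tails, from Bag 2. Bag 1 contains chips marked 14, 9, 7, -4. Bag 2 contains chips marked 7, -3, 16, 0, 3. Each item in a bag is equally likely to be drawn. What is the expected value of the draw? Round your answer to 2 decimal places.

E[X | Bag 1] = (14 + 9 + 7 − 4)/4 = 13/2
E[X | Bag 2] = (7 − 3 + 16 + 0 + 3)/5 = 23/5
E[X] = (1/5)·13/2 + (4/5)·23/5 = 249/50 ≈ 4.98

4.98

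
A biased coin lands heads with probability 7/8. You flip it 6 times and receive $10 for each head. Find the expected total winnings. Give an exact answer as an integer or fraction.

E[#heads] = 6·7/8 = 21/4 (linearity over flips).
E[winnings] = 10·21/4 = 105/2.

105/2 dollars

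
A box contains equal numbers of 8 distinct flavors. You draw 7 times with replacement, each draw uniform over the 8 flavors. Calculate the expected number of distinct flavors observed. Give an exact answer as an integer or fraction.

1273609/262144

Let Xⱼ=1 if type j appears at least once. P(Xⱼ=1) = 1 − ((8−1)/8)^7 = 1273609/2097152.
E[#distinct] = 8·1273609/2097152 = 1273609/262144.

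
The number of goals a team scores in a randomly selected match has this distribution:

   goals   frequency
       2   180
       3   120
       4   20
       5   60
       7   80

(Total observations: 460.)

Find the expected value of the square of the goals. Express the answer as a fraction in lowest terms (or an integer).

377/23

Total = 460, so P(goals=2) = 180/460, etc.
E[X²] = (9/23)·4 + (6/23)·9 + (1/23)·16 + (3/23)·25 + (4/23)·49
     = 377/23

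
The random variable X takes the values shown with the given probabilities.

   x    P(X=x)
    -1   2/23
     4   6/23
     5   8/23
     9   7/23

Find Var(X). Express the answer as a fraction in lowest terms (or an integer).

E[X] = (2/23)·(-1) + (6/23)·4 + (8/23)·5 + (7/23)·9 = 125/23
E[X²] = (2/23)·1 + (6/23)·16 + (8/23)·25 + (7/23)·81 = 865/23
Var(X) = 865/23 − (125/23)² = 4270/529

4270/529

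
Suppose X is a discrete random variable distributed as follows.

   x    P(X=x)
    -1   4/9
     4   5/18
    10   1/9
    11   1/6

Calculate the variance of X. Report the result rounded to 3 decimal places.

E[X] = (4/9)·(-1) + (5/18)·4 + (1/9)·10 + (1/6)·11 = 65/18
E[X²] = (4/9)·1 + (5/18)·16 + (1/9)·100 + (1/6)·121 = 217/6
Var(X) = 217/6 − (65/18)² = 7493/324 ≈ 23.127

23.127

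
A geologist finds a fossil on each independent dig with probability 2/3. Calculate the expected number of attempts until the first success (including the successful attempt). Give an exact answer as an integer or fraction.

For a geometric distribution, E[trials] = 1/p = 1/(2/3) = 3/2.

3/2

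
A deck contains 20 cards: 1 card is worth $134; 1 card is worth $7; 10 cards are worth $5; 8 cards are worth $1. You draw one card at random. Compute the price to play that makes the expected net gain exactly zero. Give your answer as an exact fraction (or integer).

199/20 dollars

E[payout] = (1/20)·134 + (1/20)·7 + (10/20)·5 + (8/20)·1 = 199/20
Fair fee = E[payout] = 199/20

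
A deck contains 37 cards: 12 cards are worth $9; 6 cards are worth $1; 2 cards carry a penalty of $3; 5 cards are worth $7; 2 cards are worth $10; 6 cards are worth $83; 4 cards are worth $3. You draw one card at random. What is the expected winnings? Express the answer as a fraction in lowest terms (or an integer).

E[payout] = (12/37)·9 + (6/37)·1 + (2/37)·(-3) + (5/37)·7 + (2/37)·10 + (6/37)·83 + (4/37)·3 = 673/37

673/37 dollars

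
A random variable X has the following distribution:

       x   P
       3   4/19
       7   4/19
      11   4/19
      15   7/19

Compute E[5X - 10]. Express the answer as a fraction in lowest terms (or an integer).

E[5x-10] = (4/19)·5 + (4/19)·25 + (4/19)·45 + (7/19)·65
     = 755/19

755/19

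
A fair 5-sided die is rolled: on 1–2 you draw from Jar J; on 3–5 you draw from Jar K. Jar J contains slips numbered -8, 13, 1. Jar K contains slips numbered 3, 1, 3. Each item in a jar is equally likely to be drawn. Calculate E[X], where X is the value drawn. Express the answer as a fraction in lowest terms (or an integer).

E[X | Jar J] = (-8 + 13 + 1)/3 = 2
E[X | Jar K] = (3 + 1 + 3)/3 = 7/3
E[X] = (2/5)·2 + (3/5)·7/3 = 11/5

11/5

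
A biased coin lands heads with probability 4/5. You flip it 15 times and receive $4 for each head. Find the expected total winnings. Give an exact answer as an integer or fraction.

$48

E[#heads] = 15·4/5 = 12 (linearity over flips).
E[winnings] = 4·12 = 48.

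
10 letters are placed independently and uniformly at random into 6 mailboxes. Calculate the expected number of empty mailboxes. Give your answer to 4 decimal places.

Let Xⱼ=1 if mailbox j is empty. P(Xⱼ=1) = ((6-1)/6)^10 = 9765625/60466176.
By linearity, E[#empty] = 6·9765625/60466176 = 9765625/10077696.
≈ 0.9690

0.9690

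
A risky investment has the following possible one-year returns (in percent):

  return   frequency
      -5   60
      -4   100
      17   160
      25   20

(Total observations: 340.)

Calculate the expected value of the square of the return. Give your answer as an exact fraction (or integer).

Total = 340, so P(return=-5) = 60/340, etc.
E[X²] = (3/17)·25 + (5/17)·16 + (8/17)·289 + (1/17)·625
     = 3092/17

3092/17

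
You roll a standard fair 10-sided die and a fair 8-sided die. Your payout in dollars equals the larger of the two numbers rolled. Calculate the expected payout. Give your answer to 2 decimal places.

Distribution of the larger of the two numbers rolled: 1 w.p. 1/80, 2 w.p. 3/80, 3 w.p. 1/16, 4 w.p. 7/80, 5 w.p. 9/80, 6 w.p. 11/80, …
E[payout] = (1/80)·1 + (3/80)·2 + (1/16)·3 + (7/80)·4 + (9/80)·5 + (11/80)·6 + (13/80)·7 + (3/16)·8 + (1/10)·9 + (1/10)·10 = 131/20
≈ $6.55

$6.55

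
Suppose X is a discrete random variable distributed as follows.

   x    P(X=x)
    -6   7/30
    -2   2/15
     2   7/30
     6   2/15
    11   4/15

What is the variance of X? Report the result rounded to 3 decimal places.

40.516

E[X] = (7/30)·(-6) + (2/15)·(-2) + (7/30)·2 + (2/15)·6 + (4/15)·11 = 38/15
E[X²] = (7/30)·36 + (2/15)·4 + (7/30)·4 + (2/15)·36 + (4/15)·121 = 704/15
Var(X) = 704/15 − (38/15)² = 9116/225 ≈ 40.516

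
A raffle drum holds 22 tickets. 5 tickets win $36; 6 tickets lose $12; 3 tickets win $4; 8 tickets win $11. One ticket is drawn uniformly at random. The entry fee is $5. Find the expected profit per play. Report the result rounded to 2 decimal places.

$4.45

E[payout] = (5/22)·36 + (6/22)·(-12) + (3/22)·4 + (8/22)·11 = 104/11
Expected profit = 104/11 − 5 = 49/11 ≈ $4.45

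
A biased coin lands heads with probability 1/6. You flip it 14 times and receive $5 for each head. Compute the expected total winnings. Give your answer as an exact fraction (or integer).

E[#heads] = 14·1/6 = 7/3 (linearity over flips).
E[winnings] = 5·7/3 = 35/3.

35/3 dollars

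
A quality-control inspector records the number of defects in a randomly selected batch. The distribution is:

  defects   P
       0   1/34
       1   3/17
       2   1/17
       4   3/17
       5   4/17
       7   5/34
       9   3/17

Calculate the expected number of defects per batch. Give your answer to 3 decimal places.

E[X] = (1/34)·0 + (3/17)·1 + (1/17)·2 + (3/17)·4 + (4/17)·5 + (5/34)·7 + (3/17)·9
     = 163/34 ≈ 4.794

4.794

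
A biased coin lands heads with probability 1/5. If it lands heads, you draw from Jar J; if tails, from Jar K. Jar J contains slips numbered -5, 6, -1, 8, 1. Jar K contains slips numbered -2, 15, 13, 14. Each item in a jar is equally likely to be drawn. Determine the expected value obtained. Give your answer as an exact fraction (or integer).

E[X | Jar J] = (-5 + 6 − 1 + 8 + 1)/5 = 9/5
E[X | Jar K] = (-2 + 15 + 13 + 14)/4 = 10
E[X] = (1/5)·9/5 + (4/5)·10 = 209/25

209/25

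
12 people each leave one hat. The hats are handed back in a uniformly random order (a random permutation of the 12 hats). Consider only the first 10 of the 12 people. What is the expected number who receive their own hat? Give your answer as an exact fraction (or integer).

5/6

Let Xᵢ = 1 if person i gets their own hat. For each i, P(Xᵢ=1) = 1/12.
By linearity of expectation, E[X₁+…+X_10] = 10·(1/12) = 5/6.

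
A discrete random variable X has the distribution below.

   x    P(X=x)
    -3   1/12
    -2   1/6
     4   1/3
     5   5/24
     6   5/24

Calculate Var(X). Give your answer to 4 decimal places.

10.2066

E[X] = (1/12)·(-3) + (1/6)·(-2) + (1/3)·4 + (5/24)·5 + (5/24)·6 = 73/24
E[X²] = (1/12)·9 + (1/6)·4 + (1/3)·16 + (5/24)·25 + (5/24)·36 = 467/24
Var(X) = 467/24 − (73/24)² = 5879/576 ≈ 10.2066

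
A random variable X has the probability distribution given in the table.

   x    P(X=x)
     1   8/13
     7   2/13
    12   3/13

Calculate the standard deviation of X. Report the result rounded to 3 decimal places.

4.635

E[X] = 58/13, E[X²] = 538/13
Var(X) = E[X²] − (E[X])² = 538/13 − 3364/169 = 3630/169
SD(X) = √(3630/169) ≈ 4.635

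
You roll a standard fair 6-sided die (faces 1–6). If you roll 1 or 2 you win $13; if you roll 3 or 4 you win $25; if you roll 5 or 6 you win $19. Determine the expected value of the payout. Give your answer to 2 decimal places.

E[payout] = (1/3)·13 + (1/3)·19 + (1/3)·25 = 19
≈ $19.00

$19.00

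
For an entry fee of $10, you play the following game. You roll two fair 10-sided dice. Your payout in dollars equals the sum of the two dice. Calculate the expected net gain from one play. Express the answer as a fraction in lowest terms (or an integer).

Distribution of the sum of the two dice: 2 w.p. 1/100, 3 w.p. 1/50, 4 w.p. 3/100, 5 w.p. 1/25, 6 w.p. 1/20, 7 w.p. 3/50, …
E[payout] = (1/100)·2 + (1/50)·3 + (3/100)·4 + (1/25)·5 + (1/20)·6 + (3/50)·7 + (7/100)·8 + (2/25)·9 + (9/100)·10 + (1/10)·11 + (9/100)·12 + (2/25)·13 + (7/100)·14 + (3/50)·15 + (1/20)·16 + (1/25)·17 + (3/100)·18 + (1/50)·19 + (1/100)·20 = 11
Expected profit = 11 − 10 = 1

$1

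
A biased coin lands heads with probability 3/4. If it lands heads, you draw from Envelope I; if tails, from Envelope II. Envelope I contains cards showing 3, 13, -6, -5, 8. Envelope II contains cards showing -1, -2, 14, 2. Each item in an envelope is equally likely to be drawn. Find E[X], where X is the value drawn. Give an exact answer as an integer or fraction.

221/80

E[X | Envelope I] = (3 + 13 − 6 − 5 + 8)/5 = 13/5
E[X | Envelope II] = (-1 − 2 + 14 + 2)/4 = 13/4
E[X] = (3/4)·13/5 + (1/4)·13/4 = 221/80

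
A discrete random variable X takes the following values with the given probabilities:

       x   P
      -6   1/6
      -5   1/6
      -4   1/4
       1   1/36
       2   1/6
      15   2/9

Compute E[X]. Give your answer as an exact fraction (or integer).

E[X] = (1/6)·(-6) + (1/6)·(-5) + (1/4)·(-4) + (1/36)·1 + (1/6)·2 + (2/9)·15
     = 31/36

31/36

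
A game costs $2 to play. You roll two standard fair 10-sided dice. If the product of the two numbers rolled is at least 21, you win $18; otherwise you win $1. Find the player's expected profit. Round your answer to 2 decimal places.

E[payout] = (23/50)·1 + (27/50)·18 = 509/50
Expected profit = 509/50 − 2 = 409/50 ≈ $8.18

$8.18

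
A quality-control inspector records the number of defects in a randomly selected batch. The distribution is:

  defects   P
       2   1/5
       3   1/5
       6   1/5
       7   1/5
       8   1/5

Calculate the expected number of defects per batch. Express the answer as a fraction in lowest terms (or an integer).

E[X] = (1/5)·2 + (1/5)·3 + (1/5)·6 + (1/5)·7 + (1/5)·8
     = 26/5

26/5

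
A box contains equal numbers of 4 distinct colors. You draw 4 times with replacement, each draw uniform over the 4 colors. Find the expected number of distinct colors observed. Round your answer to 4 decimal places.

2.7344

Let Xⱼ=1 if type j appears at least once. P(Xⱼ=1) = 1 − ((4−1)/4)^4 = 175/256.
E[#distinct] = 4·175/256 = 175/64.
≈ 2.7344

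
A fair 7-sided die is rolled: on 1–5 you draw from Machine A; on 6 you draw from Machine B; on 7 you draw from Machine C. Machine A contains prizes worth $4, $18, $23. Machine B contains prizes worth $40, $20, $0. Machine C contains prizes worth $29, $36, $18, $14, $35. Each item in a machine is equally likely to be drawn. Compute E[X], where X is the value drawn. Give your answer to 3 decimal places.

$17.343

E[X | Machine A] = (4 + 18 + 23)/3 = 15
E[X | Machine B] = (40 + 20 + 0)/3 = 20
E[X | Machine C] = (29 + 36 + 18 + 14 + 35)/5 = 132/5
E[X] = (5/7)·15 + (1/7)·20 + (1/7)·132/5 = 607/35 ≈ 17.343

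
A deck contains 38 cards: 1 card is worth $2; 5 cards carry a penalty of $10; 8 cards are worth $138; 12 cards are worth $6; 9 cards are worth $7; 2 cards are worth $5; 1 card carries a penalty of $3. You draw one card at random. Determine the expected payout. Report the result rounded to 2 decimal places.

E[payout] = (1/38)·2 + (5/38)·(-10) + (8/38)·138 + (12/38)·6 + (9/38)·7 + (2/38)·5 + (1/38)·(-3) = 599/19
≈ $31.53

$31.53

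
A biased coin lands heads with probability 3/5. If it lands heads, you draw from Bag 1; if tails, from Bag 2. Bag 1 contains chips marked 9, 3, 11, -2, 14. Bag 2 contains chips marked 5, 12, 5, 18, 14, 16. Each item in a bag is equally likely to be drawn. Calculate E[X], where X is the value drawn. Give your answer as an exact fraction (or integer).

133/15

E[X | Bag 1] = (9 + 3 + 11 − 2 + 14)/5 = 7
E[X | Bag 2] = (5 + 12 + 5 + 18 + 14 + 16)/6 = 35/3
E[X] = (3/5)·7 + (2/5)·35/3 = 133/15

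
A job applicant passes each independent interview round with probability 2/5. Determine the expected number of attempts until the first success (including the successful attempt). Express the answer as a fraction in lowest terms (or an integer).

5/2

For a geometric distribution, E[trials] = 1/p = 1/(2/5) = 5/2.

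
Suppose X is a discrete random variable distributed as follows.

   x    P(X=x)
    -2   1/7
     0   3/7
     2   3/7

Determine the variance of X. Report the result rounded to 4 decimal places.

1.9592

E[X] = (1/7)·(-2) + (3/7)·0 + (3/7)·2 = 4/7
E[X²] = (1/7)·4 + (3/7)·0 + (3/7)·4 = 16/7
Var(X) = 16/7 − (4/7)² = 96/49 ≈ 1.9592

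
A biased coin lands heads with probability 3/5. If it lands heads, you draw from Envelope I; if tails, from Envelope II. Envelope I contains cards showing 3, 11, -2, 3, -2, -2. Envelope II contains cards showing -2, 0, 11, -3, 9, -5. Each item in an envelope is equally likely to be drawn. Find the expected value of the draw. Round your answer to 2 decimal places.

E[X | Envelope I] = (3 + 11 − 2 + 3 − 2 − 2)/6 = 11/6
E[X | Envelope II] = (-2 + 0 + 11 − 3 + 9 − 5)/6 = 5/3
E[X] = (3/5)·11/6 + (2/5)·5/3 = 53/30 ≈ 1.77

1.77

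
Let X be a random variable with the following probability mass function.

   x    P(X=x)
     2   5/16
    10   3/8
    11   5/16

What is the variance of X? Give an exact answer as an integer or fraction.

3975/256

E[X] = (5/16)·2 + (3/8)·10 + (5/16)·11 = 125/16
E[X²] = (5/16)·4 + (3/8)·100 + (5/16)·121 = 1225/16
Var(X) = 1225/16 − (125/16)² = 3975/256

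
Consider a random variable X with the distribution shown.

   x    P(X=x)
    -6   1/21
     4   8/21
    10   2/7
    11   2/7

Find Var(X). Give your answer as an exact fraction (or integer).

8186/441

E[X] = (1/21)·(-6) + (8/21)·4 + (2/7)·10 + (2/7)·11 = 152/21
E[X²] = (1/21)·36 + (8/21)·16 + (2/7)·100 + (2/7)·121 = 1490/21
Var(X) = 1490/21 − (152/21)² = 8186/441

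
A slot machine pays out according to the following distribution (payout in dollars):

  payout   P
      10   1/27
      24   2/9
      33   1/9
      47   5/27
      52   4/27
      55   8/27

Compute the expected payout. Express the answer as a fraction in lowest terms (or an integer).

E[X] = (1/27)·10 + (2/9)·24 + (1/9)·33 + (5/27)·47 + (4/27)·52 + (8/27)·55
     = 1136/27

1136/27 dollars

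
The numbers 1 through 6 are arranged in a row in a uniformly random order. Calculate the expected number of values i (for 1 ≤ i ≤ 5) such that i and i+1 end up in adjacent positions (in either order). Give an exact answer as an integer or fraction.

For each i ∈ {1,…,5}, let Xᵢ = 1 if i and i+1 are adjacent. P(Xᵢ=1) = 2·(6−1)!/6! = 2/6.
By linearity, E[ΣXᵢ] = (5)·(2/6) = 5/3.

5/3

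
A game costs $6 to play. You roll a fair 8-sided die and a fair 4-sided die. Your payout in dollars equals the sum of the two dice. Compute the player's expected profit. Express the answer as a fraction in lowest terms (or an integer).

$1

Distribution of the sum of the two dice: 2 w.p. 1/32, 3 w.p. 1/16, 4 w.p. 3/32, 5 w.p. 1/8, 6 w.p. 1/8, 7 w.p. 1/8, …
E[payout] = (1/32)·2 + (1/16)·3 + (3/32)·4 + (1/8)·5 + (1/8)·6 + (1/8)·7 + (1/8)·8 + (1/8)·9 + (3/32)·10 + (1/16)·11 + (1/32)·12 = 7
Expected profit = 7 − 6 = 1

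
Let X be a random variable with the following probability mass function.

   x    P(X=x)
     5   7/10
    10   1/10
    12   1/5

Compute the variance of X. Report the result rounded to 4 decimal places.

8.6900

E[X] = (7/10)·5 + (1/10)·10 + (1/5)·12 = 69/10
E[X²] = (7/10)·25 + (1/10)·100 + (1/5)·144 = 563/10
Var(X) = 563/10 − (69/10)² = 869/100 ≈ 8.6900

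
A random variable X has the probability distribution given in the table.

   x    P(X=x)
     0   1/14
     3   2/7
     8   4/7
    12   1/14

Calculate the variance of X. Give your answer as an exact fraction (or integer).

486/49

E[X] = (1/14)·0 + (2/7)·3 + (4/7)·8 + (1/14)·12 = 44/7
E[X²] = (1/14)·0 + (2/7)·9 + (4/7)·64 + (1/14)·144 = 346/7
Var(X) = 346/7 − (44/7)² = 486/49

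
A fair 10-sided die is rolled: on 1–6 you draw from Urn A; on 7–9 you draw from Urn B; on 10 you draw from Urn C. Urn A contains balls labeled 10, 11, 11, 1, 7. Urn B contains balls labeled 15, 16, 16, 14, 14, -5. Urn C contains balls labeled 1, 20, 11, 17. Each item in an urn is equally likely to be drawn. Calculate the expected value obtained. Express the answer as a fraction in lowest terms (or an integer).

381/40

E[X | Urn A] = (10 + 11 + 11 + 1 + 7)/5 = 8
E[X | Urn B] = (15 + 16 + 16 + 14 + 14 − 5)/6 = 35/3
E[X | Urn C] = (1 + 20 + 11 + 17)/4 = 49/4
E[X] = (3/5)·8 + (3/10)·35/3 + (1/10)·49/4 = 381/40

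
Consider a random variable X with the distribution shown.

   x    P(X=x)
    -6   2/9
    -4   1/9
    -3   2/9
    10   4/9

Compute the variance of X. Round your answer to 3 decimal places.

E[X] = (2/9)·(-6) + (1/9)·(-4) + (2/9)·(-3) + (4/9)·10 = 2
E[X²] = (2/9)·36 + (1/9)·16 + (2/9)·9 + (4/9)·100 = 506/9
Var(X) = 506/9 − (2)² = 470/9 ≈ 52.222

52.222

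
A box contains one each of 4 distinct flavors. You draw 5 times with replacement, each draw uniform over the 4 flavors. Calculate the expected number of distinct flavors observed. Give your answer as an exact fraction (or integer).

Let Xⱼ=1 if type j appears at least once. P(Xⱼ=1) = 1 − ((4−1)/4)^5 = 781/1024.
E[#distinct] = 4·781/1024 = 781/256.

781/256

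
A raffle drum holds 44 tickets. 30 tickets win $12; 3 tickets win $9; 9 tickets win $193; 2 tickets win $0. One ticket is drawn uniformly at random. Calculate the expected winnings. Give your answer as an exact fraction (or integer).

E[payout] = (30/44)·12 + (3/44)·9 + (9/44)·193 + (2/44)·0 = 531/11

531/11 dollars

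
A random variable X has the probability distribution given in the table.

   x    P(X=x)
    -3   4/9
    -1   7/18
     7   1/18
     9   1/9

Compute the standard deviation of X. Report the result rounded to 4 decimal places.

E[X] = -1/3, E[X²] = 145/9
Var(X) = E[X²] − (E[X])² = 145/9 − 1/9 = 16
SD(X) = √(16) ≈ 4.0000

4.0000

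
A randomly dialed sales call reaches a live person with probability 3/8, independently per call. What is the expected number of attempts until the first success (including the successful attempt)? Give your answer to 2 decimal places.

2.67

For a geometric distribution, E[trials] = 1/p = 1/(3/8) = 8/3.
≈ 2.67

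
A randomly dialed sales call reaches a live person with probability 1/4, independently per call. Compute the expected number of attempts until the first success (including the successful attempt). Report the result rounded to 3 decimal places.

4.000

For a geometric distribution, E[trials] = 1/p = 1/(1/4) = 4.
≈ 4.000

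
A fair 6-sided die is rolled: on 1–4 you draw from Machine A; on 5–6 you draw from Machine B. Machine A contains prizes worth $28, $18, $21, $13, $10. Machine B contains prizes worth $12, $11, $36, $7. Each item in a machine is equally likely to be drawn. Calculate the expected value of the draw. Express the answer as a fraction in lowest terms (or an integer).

E[X | Machine A] = (28 + 18 + 21 + 13 + 10)/5 = 18
E[X | Machine B] = (12 + 11 + 36 + 7)/4 = 33/2
E[X] = (2/3)·18 + (1/3)·33/2 = 35/2

35/2 dollars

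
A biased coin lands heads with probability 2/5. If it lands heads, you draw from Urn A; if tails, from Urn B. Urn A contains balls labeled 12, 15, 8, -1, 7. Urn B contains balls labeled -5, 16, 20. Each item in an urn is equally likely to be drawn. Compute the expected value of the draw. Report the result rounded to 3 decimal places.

9.480

E[X | Urn A] = (12 + 15 + 8 − 1 + 7)/5 = 41/5
E[X | Urn B] = (-5 + 16 + 20)/3 = 31/3
E[X] = (2/5)·41/5 + (3/5)·31/3 = 237/25 ≈ 9.480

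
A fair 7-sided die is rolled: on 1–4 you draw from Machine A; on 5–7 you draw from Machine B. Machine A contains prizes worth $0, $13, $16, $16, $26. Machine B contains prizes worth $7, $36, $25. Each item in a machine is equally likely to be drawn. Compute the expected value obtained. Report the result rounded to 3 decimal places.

$17.829

E[X | Machine A] = (0 + 13 + 16 + 16 + 26)/5 = 71/5
E[X | Machine B] = (7 + 36 + 25)/3 = 68/3
E[X] = (4/7)·71/5 + (3/7)·68/3 = 624/35 ≈ 17.829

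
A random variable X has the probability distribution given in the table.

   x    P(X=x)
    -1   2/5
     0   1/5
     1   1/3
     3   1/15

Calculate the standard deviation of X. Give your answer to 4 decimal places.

E[X] = 2/15, E[X²] = 4/3
Var(X) = E[X²] − (E[X])² = 4/3 − 4/225 = 296/225
SD(X) = √(296/225) ≈ 1.1470

1.1470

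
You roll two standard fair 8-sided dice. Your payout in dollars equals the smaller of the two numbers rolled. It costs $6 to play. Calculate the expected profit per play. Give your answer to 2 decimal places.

Distribution of the smaller of the two numbers rolled: 1 w.p. 15/64, 2 w.p. 13/64, 3 w.p. 11/64, 4 w.p. 9/64, 5 w.p. 7/64, 6 w.p. 5/64, …
E[payout] = (15/64)·1 + (13/64)·2 + (11/64)·3 + (9/64)·4 + (7/64)·5 + (5/64)·6 + (3/64)·7 + (1/64)·8 = 51/16
Expected profit = 51/16 − 6 = -45/16 ≈ -$2.81

-$2.81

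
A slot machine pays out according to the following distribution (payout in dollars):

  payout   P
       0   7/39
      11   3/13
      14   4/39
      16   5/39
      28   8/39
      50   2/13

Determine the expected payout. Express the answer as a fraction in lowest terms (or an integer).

253/13 dollars

E[X] = (7/39)·0 + (3/13)·11 + (4/39)·14 + (5/39)·16 + (8/39)·28 + (2/13)·50
     = 253/13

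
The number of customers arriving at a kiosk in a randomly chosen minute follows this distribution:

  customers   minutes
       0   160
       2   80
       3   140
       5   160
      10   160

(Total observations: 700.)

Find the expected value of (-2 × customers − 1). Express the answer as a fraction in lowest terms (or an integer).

Total = 700, so P(customers=0) = 160/700, etc.
E[-2x-1] = (8/35)·(-1) + (4/35)·(-5) + (1/5)·(-7) + (8/35)·(-11) + (8/35)·(-21)
     = -333/35

-333/35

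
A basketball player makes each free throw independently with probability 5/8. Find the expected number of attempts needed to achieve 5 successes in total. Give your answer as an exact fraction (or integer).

By linearity (sum of 5 independent geometric waits), E[trials] = 5/p = 5/(5/8) = 8.

8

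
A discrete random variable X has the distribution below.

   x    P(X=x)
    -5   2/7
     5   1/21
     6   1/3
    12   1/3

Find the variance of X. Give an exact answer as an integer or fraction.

E[X] = (2/7)·(-5) + (1/21)·5 + (1/3)·6 + (1/3)·12 = 101/21
E[X²] = (2/7)·25 + (1/21)·25 + (1/3)·36 + (1/3)·144 = 205/3
Var(X) = 205/3 − (101/21)² = 19934/441

19934/441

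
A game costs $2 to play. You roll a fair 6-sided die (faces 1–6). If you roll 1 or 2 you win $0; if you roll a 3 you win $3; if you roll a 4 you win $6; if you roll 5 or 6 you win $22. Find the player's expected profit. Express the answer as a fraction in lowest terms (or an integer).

41/6 dollars

E[payout] = (1/3)·0 + (1/6)·3 + (1/6)·6 + (1/3)·22 = 53/6
Expected profit = 53/6 − 2 = 41/6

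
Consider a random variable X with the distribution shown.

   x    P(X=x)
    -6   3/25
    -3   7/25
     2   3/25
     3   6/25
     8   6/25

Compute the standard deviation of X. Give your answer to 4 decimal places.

4.8060

E[X] = 33/25, E[X²] = 621/25
Var(X) = E[X²] − (E[X])² = 621/25 − 1089/625 = 14436/625
SD(X) = √(14436/625) ≈ 4.8060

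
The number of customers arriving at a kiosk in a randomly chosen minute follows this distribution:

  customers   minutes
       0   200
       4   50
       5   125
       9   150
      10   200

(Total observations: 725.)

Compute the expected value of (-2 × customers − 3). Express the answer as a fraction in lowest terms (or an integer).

Total = 725, so P(customers=0) = 200/725, etc.
E[-2x-3] = (8/29)·(-3) + (2/29)·(-11) + (5/29)·(-13) + (6/29)·(-21) + (8/29)·(-23)
     = -421/29

-421/29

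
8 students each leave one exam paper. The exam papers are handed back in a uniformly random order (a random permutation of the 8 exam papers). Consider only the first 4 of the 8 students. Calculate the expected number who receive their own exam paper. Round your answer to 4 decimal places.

0.5000

Let Xᵢ = 1 if person i gets their own exam paper. For each i, P(Xᵢ=1) = 1/8.
By linearity of expectation, E[X₁+…+X_4] = 4·(1/8) = 1/2.
≈ 0.5000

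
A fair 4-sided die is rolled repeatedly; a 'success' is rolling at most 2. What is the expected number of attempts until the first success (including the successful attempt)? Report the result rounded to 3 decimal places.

2.000

For a geometric distribution, E[trials] = 1/p = 1/(1/2) = 2.
≈ 2.000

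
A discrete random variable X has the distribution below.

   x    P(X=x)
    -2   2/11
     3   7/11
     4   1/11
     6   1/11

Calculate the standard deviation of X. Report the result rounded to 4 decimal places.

E[X] = 27/11, E[X²] = 123/11
Var(X) = E[X²] − (E[X])² = 123/11 − 729/121 = 624/121
SD(X) = √(624/121) ≈ 2.2709

2.2709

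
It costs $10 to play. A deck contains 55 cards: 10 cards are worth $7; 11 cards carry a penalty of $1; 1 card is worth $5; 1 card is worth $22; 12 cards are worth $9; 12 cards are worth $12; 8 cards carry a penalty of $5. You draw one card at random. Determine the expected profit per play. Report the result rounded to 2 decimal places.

-$4.58

E[payout] = (10/55)·7 + (11/55)·(-1) + (1/55)·5 + (1/55)·22 + (12/55)·9 + (12/55)·12 + (8/55)·(-5) = 298/55
Expected profit = 298/55 − 10 = -252/55 ≈ -$4.58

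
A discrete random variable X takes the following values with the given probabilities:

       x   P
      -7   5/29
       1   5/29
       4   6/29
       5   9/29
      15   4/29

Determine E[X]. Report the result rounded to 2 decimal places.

3.41

E[X] = (5/29)·(-7) + (5/29)·1 + (6/29)·4 + (9/29)·5 + (4/29)·15
     = 99/29 ≈ 3.41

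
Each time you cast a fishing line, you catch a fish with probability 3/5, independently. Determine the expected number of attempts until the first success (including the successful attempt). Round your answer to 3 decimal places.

1.667

For a geometric distribution, E[trials] = 1/p = 1/(3/5) = 5/3.
≈ 1.667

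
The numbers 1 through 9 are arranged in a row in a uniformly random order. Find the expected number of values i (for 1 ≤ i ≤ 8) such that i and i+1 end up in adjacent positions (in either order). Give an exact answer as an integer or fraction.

16/9

For each i ∈ {1,…,8}, let Xᵢ = 1 if i and i+1 are adjacent. P(Xᵢ=1) = 2·(9−1)!/9! = 2/9.
By linearity, E[ΣXᵢ] = (8)·(2/9) = 16/9.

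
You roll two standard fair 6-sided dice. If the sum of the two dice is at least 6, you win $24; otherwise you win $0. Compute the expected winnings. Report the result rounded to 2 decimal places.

E[payout] = (5/18)·0 + (13/18)·24 = 52/3
≈ $17.33

$17.33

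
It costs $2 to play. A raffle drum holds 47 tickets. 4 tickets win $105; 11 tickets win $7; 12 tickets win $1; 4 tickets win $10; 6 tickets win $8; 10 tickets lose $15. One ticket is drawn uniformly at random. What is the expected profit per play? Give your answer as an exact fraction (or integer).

353/47 dollars

E[payout] = (4/47)·105 + (11/47)·7 + (12/47)·1 + (4/47)·10 + (6/47)·8 + (10/47)·(-15) = 447/47
Expected profit = 447/47 − 2 = 353/47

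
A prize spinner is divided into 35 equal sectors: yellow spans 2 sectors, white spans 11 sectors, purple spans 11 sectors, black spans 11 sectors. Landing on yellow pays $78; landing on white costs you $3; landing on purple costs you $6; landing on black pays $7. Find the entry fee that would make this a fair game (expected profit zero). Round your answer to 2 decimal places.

E[payout] = (2/35)·78 + (11/35)·(-3) + (11/35)·(-6) + (11/35)·7 = 134/35
Fair fee = E[payout] = 134/35 ≈ $3.83

$3.83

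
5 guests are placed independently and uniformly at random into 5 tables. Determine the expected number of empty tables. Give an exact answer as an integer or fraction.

1024/625

Let Xⱼ=1 if table j is empty. P(Xⱼ=1) = ((5-1)/5)^5 = 1024/3125.
By linearity, E[#empty] = 5·1024/3125 = 1024/625.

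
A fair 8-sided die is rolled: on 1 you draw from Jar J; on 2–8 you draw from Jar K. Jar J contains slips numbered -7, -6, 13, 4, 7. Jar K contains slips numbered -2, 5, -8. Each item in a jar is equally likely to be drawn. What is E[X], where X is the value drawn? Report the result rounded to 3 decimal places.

E[X | Jar J] = (-7 − 6 + 13 + 4 + 7)/5 = 11/5
E[X | Jar K] = (-2 + 5 − 8)/3 = -5/3
E[X] = (1/8)·11/5 + (7/8)·(-5/3) = -71/60 ≈ -1.183

-1.183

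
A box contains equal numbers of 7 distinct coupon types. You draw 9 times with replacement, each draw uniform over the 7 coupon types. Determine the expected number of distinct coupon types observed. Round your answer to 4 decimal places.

5.2519

Let Xⱼ=1 if type j appears at least once. P(Xⱼ=1) = 1 − ((7−1)/7)^9 = 30275911/40353607.
E[#distinct] = 7·30275911/40353607 = 30275911/5764801.
≈ 5.2519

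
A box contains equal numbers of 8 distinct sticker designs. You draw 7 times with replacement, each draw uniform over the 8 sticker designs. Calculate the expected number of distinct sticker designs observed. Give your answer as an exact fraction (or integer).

Let Xⱼ=1 if type j appears at least once. P(Xⱼ=1) = 1 − ((8−1)/8)^7 = 1273609/2097152.
E[#distinct] = 8·1273609/2097152 = 1273609/262144.

1273609/262144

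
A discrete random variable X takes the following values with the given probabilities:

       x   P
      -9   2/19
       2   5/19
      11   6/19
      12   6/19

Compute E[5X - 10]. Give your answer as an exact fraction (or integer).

460/19

E[5x-10] = (2/19)·(-55) + (5/19)·0 + (6/19)·45 + (6/19)·50
     = 460/19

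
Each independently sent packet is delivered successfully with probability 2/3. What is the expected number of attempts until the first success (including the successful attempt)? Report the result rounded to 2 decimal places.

For a geometric distribution, E[trials] = 1/p = 1/(2/3) = 3/2.
≈ 1.50

1.50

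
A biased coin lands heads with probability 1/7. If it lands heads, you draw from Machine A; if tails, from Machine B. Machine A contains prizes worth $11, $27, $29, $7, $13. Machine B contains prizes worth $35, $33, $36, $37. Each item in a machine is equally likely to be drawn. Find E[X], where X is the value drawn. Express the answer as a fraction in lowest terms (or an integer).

327/10 dollars

E[X | Machine A] = (11 + 27 + 29 + 7 + 13)/5 = 87/5
E[X | Machine B] = (35 + 33 + 36 + 37)/4 = 141/4
E[X] = (1/7)·87/5 + (6/7)·141/4 = 327/10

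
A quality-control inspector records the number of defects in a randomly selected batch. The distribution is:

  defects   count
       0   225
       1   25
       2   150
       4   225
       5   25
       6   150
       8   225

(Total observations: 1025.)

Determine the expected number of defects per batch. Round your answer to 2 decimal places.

Total = 1025, so P(defects=0) = 225/1025, etc.
E[X] = (9/41)·0 + (1/41)·1 + (6/41)·2 + (9/41)·4 + (1/41)·5 + (6/41)·6 + (9/41)·8
     = 162/41 ≈ 3.95

3.95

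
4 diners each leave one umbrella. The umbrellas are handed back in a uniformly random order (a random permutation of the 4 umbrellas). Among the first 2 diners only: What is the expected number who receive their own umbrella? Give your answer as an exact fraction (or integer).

1/2

Let Xᵢ = 1 if person i gets their own umbrella. For each i, P(Xᵢ=1) = 1/4.
By linearity of expectation, E[X₁+…+X_2] = 2·(1/4) = 1/2.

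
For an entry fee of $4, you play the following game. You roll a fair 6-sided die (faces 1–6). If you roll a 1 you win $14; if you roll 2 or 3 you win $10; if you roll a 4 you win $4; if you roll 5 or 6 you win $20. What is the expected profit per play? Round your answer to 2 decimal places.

$9.00

E[payout] = (1/6)·4 + (1/3)·10 + (1/6)·14 + (1/3)·20 = 13
Expected profit = 13 − 4 = 9 ≈ $9.00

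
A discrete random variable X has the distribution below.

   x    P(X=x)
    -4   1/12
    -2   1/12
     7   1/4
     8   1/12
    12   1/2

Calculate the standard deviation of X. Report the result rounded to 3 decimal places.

5.346

E[X] = 95/12, E[X²] = 365/4
Var(X) = E[X²] − (E[X])² = 365/4 − 9025/144 = 4115/144
SD(X) = √(4115/144) ≈ 5.346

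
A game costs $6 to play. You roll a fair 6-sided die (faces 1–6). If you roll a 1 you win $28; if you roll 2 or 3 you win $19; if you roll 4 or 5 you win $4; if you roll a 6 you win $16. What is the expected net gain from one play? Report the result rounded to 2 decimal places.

$9.00

E[payout] = (1/3)·4 + (1/6)·16 + (1/3)·19 + (1/6)·28 = 15
Expected profit = 15 − 6 = 9 ≈ $9.00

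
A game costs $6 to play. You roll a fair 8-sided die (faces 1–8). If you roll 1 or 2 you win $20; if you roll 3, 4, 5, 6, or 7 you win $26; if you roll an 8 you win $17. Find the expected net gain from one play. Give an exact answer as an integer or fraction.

139/8 dollars

E[payout] = (1/8)·17 + (1/4)·20 + (5/8)·26 = 187/8
Expected profit = 187/8 − 6 = 139/8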